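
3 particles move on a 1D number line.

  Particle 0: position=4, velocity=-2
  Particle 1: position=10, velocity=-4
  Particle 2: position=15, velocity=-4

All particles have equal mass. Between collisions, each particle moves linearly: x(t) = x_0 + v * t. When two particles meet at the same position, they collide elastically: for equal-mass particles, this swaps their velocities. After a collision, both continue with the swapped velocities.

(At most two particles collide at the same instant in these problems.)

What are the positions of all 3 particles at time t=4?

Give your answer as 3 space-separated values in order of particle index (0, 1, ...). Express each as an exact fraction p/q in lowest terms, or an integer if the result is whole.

Answer: -6 -4 -1

Derivation:
Collision at t=3: particles 0 and 1 swap velocities; positions: p0=-2 p1=-2 p2=3; velocities now: v0=-4 v1=-2 v2=-4
Advance to t=4 (no further collisions before then); velocities: v0=-4 v1=-2 v2=-4; positions = -6 -4 -1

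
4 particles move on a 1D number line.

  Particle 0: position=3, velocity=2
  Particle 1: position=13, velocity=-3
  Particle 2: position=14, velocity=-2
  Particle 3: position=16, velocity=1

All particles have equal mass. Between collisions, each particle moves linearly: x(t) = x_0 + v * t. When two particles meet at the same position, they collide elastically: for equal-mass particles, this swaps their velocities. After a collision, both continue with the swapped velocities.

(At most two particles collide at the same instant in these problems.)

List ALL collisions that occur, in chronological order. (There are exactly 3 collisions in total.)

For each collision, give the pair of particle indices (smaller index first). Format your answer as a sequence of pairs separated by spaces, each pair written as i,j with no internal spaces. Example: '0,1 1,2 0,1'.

Answer: 0,1 1,2 2,3

Derivation:
Collision at t=2: particles 0 and 1 swap velocities; positions: p0=7 p1=7 p2=10 p3=18; velocities now: v0=-3 v1=2 v2=-2 v3=1
Collision at t=11/4: particles 1 and 2 swap velocities; positions: p0=19/4 p1=17/2 p2=17/2 p3=75/4; velocities now: v0=-3 v1=-2 v2=2 v3=1
Collision at t=13: particles 2 and 3 swap velocities; positions: p0=-26 p1=-12 p2=29 p3=29; velocities now: v0=-3 v1=-2 v2=1 v3=2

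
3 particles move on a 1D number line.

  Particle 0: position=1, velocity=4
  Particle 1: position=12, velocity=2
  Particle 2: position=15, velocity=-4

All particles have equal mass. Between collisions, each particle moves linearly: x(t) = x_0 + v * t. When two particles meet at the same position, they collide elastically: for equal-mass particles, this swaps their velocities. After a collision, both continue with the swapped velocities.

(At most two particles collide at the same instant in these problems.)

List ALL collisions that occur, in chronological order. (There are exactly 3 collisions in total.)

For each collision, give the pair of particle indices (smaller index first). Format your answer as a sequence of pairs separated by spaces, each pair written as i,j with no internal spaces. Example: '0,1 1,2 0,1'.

Answer: 1,2 0,1 1,2

Derivation:
Collision at t=1/2: particles 1 and 2 swap velocities; positions: p0=3 p1=13 p2=13; velocities now: v0=4 v1=-4 v2=2
Collision at t=7/4: particles 0 and 1 swap velocities; positions: p0=8 p1=8 p2=31/2; velocities now: v0=-4 v1=4 v2=2
Collision at t=11/2: particles 1 and 2 swap velocities; positions: p0=-7 p1=23 p2=23; velocities now: v0=-4 v1=2 v2=4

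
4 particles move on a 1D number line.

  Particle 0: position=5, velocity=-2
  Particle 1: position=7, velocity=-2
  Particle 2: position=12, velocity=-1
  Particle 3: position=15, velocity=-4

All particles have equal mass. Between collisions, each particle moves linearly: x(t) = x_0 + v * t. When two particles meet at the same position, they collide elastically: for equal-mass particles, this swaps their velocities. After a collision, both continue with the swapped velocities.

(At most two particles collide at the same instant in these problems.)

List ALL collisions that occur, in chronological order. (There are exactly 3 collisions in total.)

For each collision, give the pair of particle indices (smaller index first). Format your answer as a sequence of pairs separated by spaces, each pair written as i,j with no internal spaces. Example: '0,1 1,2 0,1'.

Answer: 2,3 1,2 0,1

Derivation:
Collision at t=1: particles 2 and 3 swap velocities; positions: p0=3 p1=5 p2=11 p3=11; velocities now: v0=-2 v1=-2 v2=-4 v3=-1
Collision at t=4: particles 1 and 2 swap velocities; positions: p0=-3 p1=-1 p2=-1 p3=8; velocities now: v0=-2 v1=-4 v2=-2 v3=-1
Collision at t=5: particles 0 and 1 swap velocities; positions: p0=-5 p1=-5 p2=-3 p3=7; velocities now: v0=-4 v1=-2 v2=-2 v3=-1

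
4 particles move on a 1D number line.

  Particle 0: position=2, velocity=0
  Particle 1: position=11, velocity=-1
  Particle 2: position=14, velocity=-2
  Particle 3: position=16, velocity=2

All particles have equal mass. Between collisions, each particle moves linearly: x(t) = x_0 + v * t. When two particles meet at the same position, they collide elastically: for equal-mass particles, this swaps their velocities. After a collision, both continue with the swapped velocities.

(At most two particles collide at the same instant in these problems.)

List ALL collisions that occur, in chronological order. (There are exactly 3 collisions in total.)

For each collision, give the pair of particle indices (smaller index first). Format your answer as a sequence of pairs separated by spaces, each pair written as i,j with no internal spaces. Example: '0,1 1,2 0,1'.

Answer: 1,2 0,1 1,2

Derivation:
Collision at t=3: particles 1 and 2 swap velocities; positions: p0=2 p1=8 p2=8 p3=22; velocities now: v0=0 v1=-2 v2=-1 v3=2
Collision at t=6: particles 0 and 1 swap velocities; positions: p0=2 p1=2 p2=5 p3=28; velocities now: v0=-2 v1=0 v2=-1 v3=2
Collision at t=9: particles 1 and 2 swap velocities; positions: p0=-4 p1=2 p2=2 p3=34; velocities now: v0=-2 v1=-1 v2=0 v3=2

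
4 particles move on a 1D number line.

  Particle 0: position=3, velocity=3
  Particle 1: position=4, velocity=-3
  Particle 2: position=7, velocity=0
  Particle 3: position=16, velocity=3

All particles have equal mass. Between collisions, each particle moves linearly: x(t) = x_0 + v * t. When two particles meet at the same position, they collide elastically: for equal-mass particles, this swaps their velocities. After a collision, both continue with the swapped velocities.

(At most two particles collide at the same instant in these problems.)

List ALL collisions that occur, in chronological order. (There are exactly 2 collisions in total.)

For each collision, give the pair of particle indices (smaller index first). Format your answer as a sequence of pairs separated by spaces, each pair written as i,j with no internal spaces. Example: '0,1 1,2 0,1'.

Answer: 0,1 1,2

Derivation:
Collision at t=1/6: particles 0 and 1 swap velocities; positions: p0=7/2 p1=7/2 p2=7 p3=33/2; velocities now: v0=-3 v1=3 v2=0 v3=3
Collision at t=4/3: particles 1 and 2 swap velocities; positions: p0=0 p1=7 p2=7 p3=20; velocities now: v0=-3 v1=0 v2=3 v3=3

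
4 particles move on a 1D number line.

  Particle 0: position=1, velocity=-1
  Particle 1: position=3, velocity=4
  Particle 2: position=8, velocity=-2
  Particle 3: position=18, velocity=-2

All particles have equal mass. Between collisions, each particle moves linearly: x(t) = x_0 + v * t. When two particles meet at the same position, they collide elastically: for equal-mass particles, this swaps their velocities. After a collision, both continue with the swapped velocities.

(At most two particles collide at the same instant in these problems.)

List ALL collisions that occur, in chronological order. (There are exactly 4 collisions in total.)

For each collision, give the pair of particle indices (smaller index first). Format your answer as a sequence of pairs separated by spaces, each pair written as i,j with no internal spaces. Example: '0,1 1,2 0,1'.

Answer: 1,2 2,3 0,1 1,2

Derivation:
Collision at t=5/6: particles 1 and 2 swap velocities; positions: p0=1/6 p1=19/3 p2=19/3 p3=49/3; velocities now: v0=-1 v1=-2 v2=4 v3=-2
Collision at t=5/2: particles 2 and 3 swap velocities; positions: p0=-3/2 p1=3 p2=13 p3=13; velocities now: v0=-1 v1=-2 v2=-2 v3=4
Collision at t=7: particles 0 and 1 swap velocities; positions: p0=-6 p1=-6 p2=4 p3=31; velocities now: v0=-2 v1=-1 v2=-2 v3=4
Collision at t=17: particles 1 and 2 swap velocities; positions: p0=-26 p1=-16 p2=-16 p3=71; velocities now: v0=-2 v1=-2 v2=-1 v3=4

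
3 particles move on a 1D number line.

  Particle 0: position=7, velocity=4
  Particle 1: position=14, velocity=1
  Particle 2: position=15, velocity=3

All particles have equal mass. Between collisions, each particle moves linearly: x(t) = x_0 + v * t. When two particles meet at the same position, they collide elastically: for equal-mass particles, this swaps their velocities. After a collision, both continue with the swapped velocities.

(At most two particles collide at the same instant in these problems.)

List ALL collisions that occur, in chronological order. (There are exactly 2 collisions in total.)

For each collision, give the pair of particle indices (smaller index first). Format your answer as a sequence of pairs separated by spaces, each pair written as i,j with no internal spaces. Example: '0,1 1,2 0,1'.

Answer: 0,1 1,2

Derivation:
Collision at t=7/3: particles 0 and 1 swap velocities; positions: p0=49/3 p1=49/3 p2=22; velocities now: v0=1 v1=4 v2=3
Collision at t=8: particles 1 and 2 swap velocities; positions: p0=22 p1=39 p2=39; velocities now: v0=1 v1=3 v2=4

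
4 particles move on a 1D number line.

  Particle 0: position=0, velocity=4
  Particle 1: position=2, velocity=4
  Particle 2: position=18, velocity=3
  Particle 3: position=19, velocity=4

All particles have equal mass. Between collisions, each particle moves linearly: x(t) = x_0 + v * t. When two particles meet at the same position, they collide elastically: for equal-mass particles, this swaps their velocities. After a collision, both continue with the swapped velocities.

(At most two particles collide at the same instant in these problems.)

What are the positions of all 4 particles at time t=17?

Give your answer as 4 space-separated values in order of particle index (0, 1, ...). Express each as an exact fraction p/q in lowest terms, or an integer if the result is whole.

Answer: 68 69 70 87

Derivation:
Collision at t=16: particles 1 and 2 swap velocities; positions: p0=64 p1=66 p2=66 p3=83; velocities now: v0=4 v1=3 v2=4 v3=4
Advance to t=17 (no further collisions before then); velocities: v0=4 v1=3 v2=4 v3=4; positions = 68 69 70 87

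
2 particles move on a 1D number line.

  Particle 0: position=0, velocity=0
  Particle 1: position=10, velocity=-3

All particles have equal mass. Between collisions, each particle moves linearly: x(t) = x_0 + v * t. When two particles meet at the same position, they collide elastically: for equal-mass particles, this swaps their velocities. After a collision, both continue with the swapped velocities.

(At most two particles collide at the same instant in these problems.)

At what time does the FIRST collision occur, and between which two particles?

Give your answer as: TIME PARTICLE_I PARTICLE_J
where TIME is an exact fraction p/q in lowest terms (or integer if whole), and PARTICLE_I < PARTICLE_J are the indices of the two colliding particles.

Pair (0,1): pos 0,10 vel 0,-3 -> gap=10, closing at 3/unit, collide at t=10/3
Earliest collision: t=10/3 between 0 and 1

Answer: 10/3 0 1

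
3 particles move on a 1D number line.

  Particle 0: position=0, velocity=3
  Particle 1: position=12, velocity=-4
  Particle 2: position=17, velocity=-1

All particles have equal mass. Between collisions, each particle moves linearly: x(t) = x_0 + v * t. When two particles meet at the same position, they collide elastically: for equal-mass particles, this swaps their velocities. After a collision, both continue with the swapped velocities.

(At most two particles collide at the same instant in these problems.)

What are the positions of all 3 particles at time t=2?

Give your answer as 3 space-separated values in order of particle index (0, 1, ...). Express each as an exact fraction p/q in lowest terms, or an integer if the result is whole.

Answer: 4 6 15

Derivation:
Collision at t=12/7: particles 0 and 1 swap velocities; positions: p0=36/7 p1=36/7 p2=107/7; velocities now: v0=-4 v1=3 v2=-1
Advance to t=2 (no further collisions before then); velocities: v0=-4 v1=3 v2=-1; positions = 4 6 15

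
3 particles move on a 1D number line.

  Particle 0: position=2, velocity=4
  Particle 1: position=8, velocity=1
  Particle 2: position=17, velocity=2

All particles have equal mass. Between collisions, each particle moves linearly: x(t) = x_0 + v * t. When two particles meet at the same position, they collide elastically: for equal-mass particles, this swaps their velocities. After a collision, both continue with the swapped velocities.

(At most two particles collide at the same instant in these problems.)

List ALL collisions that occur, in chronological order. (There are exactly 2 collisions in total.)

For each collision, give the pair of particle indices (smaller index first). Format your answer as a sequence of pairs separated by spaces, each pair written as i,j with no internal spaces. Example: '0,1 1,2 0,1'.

Collision at t=2: particles 0 and 1 swap velocities; positions: p0=10 p1=10 p2=21; velocities now: v0=1 v1=4 v2=2
Collision at t=15/2: particles 1 and 2 swap velocities; positions: p0=31/2 p1=32 p2=32; velocities now: v0=1 v1=2 v2=4

Answer: 0,1 1,2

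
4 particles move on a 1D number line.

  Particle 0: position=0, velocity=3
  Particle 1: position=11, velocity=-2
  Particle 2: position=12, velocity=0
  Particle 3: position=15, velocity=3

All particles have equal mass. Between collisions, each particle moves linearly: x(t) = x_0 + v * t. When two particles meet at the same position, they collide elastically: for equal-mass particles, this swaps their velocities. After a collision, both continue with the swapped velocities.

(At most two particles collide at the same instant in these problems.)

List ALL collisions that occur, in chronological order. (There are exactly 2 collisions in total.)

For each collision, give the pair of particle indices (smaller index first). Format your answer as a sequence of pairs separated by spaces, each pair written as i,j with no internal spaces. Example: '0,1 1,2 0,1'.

Answer: 0,1 1,2

Derivation:
Collision at t=11/5: particles 0 and 1 swap velocities; positions: p0=33/5 p1=33/5 p2=12 p3=108/5; velocities now: v0=-2 v1=3 v2=0 v3=3
Collision at t=4: particles 1 and 2 swap velocities; positions: p0=3 p1=12 p2=12 p3=27; velocities now: v0=-2 v1=0 v2=3 v3=3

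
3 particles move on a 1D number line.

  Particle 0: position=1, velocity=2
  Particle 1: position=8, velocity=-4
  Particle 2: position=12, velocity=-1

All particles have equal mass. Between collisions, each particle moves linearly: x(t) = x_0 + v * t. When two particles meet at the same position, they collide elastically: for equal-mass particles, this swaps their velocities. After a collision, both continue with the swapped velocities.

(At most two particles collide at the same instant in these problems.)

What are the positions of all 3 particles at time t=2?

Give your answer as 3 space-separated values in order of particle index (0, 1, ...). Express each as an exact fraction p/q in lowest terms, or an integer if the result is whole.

Answer: 0 5 10

Derivation:
Collision at t=7/6: particles 0 and 1 swap velocities; positions: p0=10/3 p1=10/3 p2=65/6; velocities now: v0=-4 v1=2 v2=-1
Advance to t=2 (no further collisions before then); velocities: v0=-4 v1=2 v2=-1; positions = 0 5 10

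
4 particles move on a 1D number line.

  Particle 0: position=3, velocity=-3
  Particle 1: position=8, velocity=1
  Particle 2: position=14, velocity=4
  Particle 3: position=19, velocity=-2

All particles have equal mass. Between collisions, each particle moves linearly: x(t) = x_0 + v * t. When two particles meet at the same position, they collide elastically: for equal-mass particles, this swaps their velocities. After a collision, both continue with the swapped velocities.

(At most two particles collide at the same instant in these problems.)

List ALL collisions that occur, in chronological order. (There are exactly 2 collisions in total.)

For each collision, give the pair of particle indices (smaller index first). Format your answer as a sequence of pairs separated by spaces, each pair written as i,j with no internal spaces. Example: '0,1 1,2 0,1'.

Collision at t=5/6: particles 2 and 3 swap velocities; positions: p0=1/2 p1=53/6 p2=52/3 p3=52/3; velocities now: v0=-3 v1=1 v2=-2 v3=4
Collision at t=11/3: particles 1 and 2 swap velocities; positions: p0=-8 p1=35/3 p2=35/3 p3=86/3; velocities now: v0=-3 v1=-2 v2=1 v3=4

Answer: 2,3 1,2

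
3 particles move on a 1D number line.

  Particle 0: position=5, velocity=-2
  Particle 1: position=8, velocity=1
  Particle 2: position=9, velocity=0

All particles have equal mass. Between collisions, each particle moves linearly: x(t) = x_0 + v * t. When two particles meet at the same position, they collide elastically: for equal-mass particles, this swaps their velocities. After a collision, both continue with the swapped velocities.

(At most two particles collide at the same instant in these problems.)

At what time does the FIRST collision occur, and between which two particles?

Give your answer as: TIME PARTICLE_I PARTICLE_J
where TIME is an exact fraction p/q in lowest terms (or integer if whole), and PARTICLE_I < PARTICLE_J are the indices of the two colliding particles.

Pair (0,1): pos 5,8 vel -2,1 -> not approaching (rel speed -3 <= 0)
Pair (1,2): pos 8,9 vel 1,0 -> gap=1, closing at 1/unit, collide at t=1
Earliest collision: t=1 between 1 and 2

Answer: 1 1 2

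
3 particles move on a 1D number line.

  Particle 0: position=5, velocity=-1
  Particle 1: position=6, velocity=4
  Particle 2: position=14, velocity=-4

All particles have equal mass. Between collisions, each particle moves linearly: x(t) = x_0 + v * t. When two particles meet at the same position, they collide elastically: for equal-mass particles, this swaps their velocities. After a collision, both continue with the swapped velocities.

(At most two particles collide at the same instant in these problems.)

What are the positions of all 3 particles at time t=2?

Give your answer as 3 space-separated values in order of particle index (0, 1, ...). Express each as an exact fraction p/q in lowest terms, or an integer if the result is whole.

Answer: 3 6 14

Derivation:
Collision at t=1: particles 1 and 2 swap velocities; positions: p0=4 p1=10 p2=10; velocities now: v0=-1 v1=-4 v2=4
Advance to t=2 (no further collisions before then); velocities: v0=-1 v1=-4 v2=4; positions = 3 6 14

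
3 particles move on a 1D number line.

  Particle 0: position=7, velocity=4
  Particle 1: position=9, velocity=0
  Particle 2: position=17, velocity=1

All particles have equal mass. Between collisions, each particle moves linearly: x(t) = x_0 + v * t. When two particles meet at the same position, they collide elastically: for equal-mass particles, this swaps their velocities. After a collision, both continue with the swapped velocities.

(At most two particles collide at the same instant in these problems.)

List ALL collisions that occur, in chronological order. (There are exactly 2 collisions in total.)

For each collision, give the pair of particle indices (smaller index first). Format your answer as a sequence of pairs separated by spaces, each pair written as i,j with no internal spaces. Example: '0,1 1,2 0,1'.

Answer: 0,1 1,2

Derivation:
Collision at t=1/2: particles 0 and 1 swap velocities; positions: p0=9 p1=9 p2=35/2; velocities now: v0=0 v1=4 v2=1
Collision at t=10/3: particles 1 and 2 swap velocities; positions: p0=9 p1=61/3 p2=61/3; velocities now: v0=0 v1=1 v2=4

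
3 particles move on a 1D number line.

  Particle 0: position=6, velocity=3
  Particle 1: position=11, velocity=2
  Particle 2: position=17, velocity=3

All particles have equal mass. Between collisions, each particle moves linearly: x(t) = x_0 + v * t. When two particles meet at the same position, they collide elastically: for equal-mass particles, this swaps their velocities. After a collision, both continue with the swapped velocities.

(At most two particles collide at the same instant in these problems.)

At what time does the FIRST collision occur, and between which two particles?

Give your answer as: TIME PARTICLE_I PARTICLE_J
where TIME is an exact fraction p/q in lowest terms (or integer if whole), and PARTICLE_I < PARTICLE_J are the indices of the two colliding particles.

Answer: 5 0 1

Derivation:
Pair (0,1): pos 6,11 vel 3,2 -> gap=5, closing at 1/unit, collide at t=5
Pair (1,2): pos 11,17 vel 2,3 -> not approaching (rel speed -1 <= 0)
Earliest collision: t=5 between 0 and 1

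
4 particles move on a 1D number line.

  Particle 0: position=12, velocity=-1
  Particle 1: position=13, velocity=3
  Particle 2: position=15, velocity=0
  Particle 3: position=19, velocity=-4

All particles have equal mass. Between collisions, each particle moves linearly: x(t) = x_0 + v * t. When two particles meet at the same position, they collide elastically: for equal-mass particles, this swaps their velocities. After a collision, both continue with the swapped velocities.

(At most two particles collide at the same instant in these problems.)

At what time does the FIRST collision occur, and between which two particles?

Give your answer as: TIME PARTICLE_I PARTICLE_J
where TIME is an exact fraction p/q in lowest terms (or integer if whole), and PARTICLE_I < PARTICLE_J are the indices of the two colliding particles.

Answer: 2/3 1 2

Derivation:
Pair (0,1): pos 12,13 vel -1,3 -> not approaching (rel speed -4 <= 0)
Pair (1,2): pos 13,15 vel 3,0 -> gap=2, closing at 3/unit, collide at t=2/3
Pair (2,3): pos 15,19 vel 0,-4 -> gap=4, closing at 4/unit, collide at t=1
Earliest collision: t=2/3 between 1 and 2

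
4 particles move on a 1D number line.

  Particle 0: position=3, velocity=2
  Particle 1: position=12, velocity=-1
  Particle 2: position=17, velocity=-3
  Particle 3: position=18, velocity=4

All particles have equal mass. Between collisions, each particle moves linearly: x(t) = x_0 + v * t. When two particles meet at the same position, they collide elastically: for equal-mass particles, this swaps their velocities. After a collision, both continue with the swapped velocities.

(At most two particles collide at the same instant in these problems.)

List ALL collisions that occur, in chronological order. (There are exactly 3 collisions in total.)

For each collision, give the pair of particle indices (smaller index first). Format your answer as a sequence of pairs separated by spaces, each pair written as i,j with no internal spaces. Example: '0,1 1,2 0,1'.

Collision at t=5/2: particles 1 and 2 swap velocities; positions: p0=8 p1=19/2 p2=19/2 p3=28; velocities now: v0=2 v1=-3 v2=-1 v3=4
Collision at t=14/5: particles 0 and 1 swap velocities; positions: p0=43/5 p1=43/5 p2=46/5 p3=146/5; velocities now: v0=-3 v1=2 v2=-1 v3=4
Collision at t=3: particles 1 and 2 swap velocities; positions: p0=8 p1=9 p2=9 p3=30; velocities now: v0=-3 v1=-1 v2=2 v3=4

Answer: 1,2 0,1 1,2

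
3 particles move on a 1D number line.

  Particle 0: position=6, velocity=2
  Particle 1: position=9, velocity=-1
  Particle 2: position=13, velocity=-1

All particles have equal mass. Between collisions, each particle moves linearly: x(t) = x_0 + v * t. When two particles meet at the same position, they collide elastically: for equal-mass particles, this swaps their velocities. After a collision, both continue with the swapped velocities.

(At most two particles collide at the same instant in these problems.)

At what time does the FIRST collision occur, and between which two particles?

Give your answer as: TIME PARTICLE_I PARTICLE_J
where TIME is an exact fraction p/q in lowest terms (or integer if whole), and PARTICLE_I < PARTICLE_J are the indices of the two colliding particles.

Pair (0,1): pos 6,9 vel 2,-1 -> gap=3, closing at 3/unit, collide at t=1
Pair (1,2): pos 9,13 vel -1,-1 -> not approaching (rel speed 0 <= 0)
Earliest collision: t=1 between 0 and 1

Answer: 1 0 1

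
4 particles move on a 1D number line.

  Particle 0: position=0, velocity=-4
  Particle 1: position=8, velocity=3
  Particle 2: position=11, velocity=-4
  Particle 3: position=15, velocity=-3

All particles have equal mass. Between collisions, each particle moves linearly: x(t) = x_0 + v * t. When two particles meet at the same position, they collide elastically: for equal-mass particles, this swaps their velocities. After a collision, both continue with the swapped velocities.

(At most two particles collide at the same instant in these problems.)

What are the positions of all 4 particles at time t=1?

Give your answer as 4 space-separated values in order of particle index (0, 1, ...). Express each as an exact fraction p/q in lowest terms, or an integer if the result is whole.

Collision at t=3/7: particles 1 and 2 swap velocities; positions: p0=-12/7 p1=65/7 p2=65/7 p3=96/7; velocities now: v0=-4 v1=-4 v2=3 v3=-3
Advance to t=1 (no further collisions before then); velocities: v0=-4 v1=-4 v2=3 v3=-3; positions = -4 7 11 12

Answer: -4 7 11 12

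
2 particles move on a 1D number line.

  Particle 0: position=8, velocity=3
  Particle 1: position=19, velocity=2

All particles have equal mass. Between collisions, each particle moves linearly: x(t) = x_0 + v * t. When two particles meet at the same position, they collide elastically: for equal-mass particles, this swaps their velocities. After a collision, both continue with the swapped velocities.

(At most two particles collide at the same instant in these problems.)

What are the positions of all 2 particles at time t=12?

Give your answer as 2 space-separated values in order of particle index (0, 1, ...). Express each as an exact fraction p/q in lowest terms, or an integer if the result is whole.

Answer: 43 44

Derivation:
Collision at t=11: particles 0 and 1 swap velocities; positions: p0=41 p1=41; velocities now: v0=2 v1=3
Advance to t=12 (no further collisions before then); velocities: v0=2 v1=3; positions = 43 44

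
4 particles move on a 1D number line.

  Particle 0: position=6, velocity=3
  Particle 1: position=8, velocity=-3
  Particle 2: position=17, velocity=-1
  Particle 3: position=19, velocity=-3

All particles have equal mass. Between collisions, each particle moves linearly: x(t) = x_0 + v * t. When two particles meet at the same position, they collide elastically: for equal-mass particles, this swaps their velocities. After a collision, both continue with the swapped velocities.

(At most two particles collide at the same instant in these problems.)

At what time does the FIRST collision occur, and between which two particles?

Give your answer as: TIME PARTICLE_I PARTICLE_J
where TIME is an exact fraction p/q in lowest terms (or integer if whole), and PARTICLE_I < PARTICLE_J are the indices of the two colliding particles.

Answer: 1/3 0 1

Derivation:
Pair (0,1): pos 6,8 vel 3,-3 -> gap=2, closing at 6/unit, collide at t=1/3
Pair (1,2): pos 8,17 vel -3,-1 -> not approaching (rel speed -2 <= 0)
Pair (2,3): pos 17,19 vel -1,-3 -> gap=2, closing at 2/unit, collide at t=1
Earliest collision: t=1/3 between 0 and 1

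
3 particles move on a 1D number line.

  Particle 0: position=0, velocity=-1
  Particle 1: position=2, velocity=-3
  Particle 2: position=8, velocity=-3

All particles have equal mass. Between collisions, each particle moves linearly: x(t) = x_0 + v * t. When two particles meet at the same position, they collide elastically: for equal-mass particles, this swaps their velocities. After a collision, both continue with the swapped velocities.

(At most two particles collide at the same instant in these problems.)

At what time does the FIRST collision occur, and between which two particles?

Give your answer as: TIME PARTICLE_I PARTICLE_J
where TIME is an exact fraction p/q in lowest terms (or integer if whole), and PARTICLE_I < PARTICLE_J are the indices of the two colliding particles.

Pair (0,1): pos 0,2 vel -1,-3 -> gap=2, closing at 2/unit, collide at t=1
Pair (1,2): pos 2,8 vel -3,-3 -> not approaching (rel speed 0 <= 0)
Earliest collision: t=1 between 0 and 1

Answer: 1 0 1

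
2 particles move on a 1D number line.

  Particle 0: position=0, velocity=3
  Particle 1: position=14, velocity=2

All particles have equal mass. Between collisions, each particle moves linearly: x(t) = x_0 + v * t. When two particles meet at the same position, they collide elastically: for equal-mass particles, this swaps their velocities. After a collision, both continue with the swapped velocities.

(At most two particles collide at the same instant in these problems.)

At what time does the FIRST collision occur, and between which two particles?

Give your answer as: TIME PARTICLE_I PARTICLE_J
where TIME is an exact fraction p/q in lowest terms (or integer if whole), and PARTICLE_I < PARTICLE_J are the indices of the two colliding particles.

Pair (0,1): pos 0,14 vel 3,2 -> gap=14, closing at 1/unit, collide at t=14
Earliest collision: t=14 between 0 and 1

Answer: 14 0 1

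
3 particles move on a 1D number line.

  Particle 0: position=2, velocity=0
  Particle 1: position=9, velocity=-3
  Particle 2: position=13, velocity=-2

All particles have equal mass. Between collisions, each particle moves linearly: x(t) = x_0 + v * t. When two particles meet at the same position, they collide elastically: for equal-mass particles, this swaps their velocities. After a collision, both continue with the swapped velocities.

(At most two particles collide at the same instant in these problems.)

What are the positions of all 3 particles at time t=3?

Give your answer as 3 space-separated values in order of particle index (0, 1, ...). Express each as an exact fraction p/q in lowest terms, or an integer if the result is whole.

Collision at t=7/3: particles 0 and 1 swap velocities; positions: p0=2 p1=2 p2=25/3; velocities now: v0=-3 v1=0 v2=-2
Advance to t=3 (no further collisions before then); velocities: v0=-3 v1=0 v2=-2; positions = 0 2 7

Answer: 0 2 7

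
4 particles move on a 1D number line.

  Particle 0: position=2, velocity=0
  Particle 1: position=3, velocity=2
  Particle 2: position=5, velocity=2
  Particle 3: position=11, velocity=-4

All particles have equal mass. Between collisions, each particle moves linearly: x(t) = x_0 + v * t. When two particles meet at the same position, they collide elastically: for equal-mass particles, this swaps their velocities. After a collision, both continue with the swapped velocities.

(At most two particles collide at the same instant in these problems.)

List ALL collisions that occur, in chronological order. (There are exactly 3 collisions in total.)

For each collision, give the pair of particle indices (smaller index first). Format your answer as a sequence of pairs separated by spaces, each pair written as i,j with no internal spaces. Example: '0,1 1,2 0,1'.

Answer: 2,3 1,2 0,1

Derivation:
Collision at t=1: particles 2 and 3 swap velocities; positions: p0=2 p1=5 p2=7 p3=7; velocities now: v0=0 v1=2 v2=-4 v3=2
Collision at t=4/3: particles 1 and 2 swap velocities; positions: p0=2 p1=17/3 p2=17/3 p3=23/3; velocities now: v0=0 v1=-4 v2=2 v3=2
Collision at t=9/4: particles 0 and 1 swap velocities; positions: p0=2 p1=2 p2=15/2 p3=19/2; velocities now: v0=-4 v1=0 v2=2 v3=2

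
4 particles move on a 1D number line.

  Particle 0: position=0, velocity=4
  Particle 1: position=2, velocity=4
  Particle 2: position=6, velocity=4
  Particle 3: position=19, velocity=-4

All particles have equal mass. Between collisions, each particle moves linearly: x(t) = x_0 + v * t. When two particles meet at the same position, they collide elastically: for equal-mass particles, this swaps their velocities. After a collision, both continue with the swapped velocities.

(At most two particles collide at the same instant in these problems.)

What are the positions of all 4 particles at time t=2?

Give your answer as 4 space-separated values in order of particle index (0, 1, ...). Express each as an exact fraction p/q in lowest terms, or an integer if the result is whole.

Answer: 8 10 11 14

Derivation:
Collision at t=13/8: particles 2 and 3 swap velocities; positions: p0=13/2 p1=17/2 p2=25/2 p3=25/2; velocities now: v0=4 v1=4 v2=-4 v3=4
Advance to t=2 (no further collisions before then); velocities: v0=4 v1=4 v2=-4 v3=4; positions = 8 10 11 14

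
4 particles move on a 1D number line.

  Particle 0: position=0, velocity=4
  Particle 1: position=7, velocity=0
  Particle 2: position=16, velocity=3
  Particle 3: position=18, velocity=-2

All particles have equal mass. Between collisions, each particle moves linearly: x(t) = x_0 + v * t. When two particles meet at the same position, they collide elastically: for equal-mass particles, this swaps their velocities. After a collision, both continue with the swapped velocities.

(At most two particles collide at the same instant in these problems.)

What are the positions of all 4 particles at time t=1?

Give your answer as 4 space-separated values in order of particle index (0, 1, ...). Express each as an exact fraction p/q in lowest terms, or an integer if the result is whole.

Collision at t=2/5: particles 2 and 3 swap velocities; positions: p0=8/5 p1=7 p2=86/5 p3=86/5; velocities now: v0=4 v1=0 v2=-2 v3=3
Advance to t=1 (no further collisions before then); velocities: v0=4 v1=0 v2=-2 v3=3; positions = 4 7 16 19

Answer: 4 7 16 19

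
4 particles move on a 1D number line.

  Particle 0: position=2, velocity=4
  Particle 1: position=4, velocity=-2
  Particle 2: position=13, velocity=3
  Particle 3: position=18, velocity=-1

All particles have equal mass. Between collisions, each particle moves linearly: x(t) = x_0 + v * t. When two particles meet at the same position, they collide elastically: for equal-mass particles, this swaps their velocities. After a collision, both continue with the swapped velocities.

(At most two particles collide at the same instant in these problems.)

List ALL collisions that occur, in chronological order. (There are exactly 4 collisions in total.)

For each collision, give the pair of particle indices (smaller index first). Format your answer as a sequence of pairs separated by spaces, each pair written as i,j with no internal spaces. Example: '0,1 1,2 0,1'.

Answer: 0,1 2,3 1,2 2,3

Derivation:
Collision at t=1/3: particles 0 and 1 swap velocities; positions: p0=10/3 p1=10/3 p2=14 p3=53/3; velocities now: v0=-2 v1=4 v2=3 v3=-1
Collision at t=5/4: particles 2 and 3 swap velocities; positions: p0=3/2 p1=7 p2=67/4 p3=67/4; velocities now: v0=-2 v1=4 v2=-1 v3=3
Collision at t=16/5: particles 1 and 2 swap velocities; positions: p0=-12/5 p1=74/5 p2=74/5 p3=113/5; velocities now: v0=-2 v1=-1 v2=4 v3=3
Collision at t=11: particles 2 and 3 swap velocities; positions: p0=-18 p1=7 p2=46 p3=46; velocities now: v0=-2 v1=-1 v2=3 v3=4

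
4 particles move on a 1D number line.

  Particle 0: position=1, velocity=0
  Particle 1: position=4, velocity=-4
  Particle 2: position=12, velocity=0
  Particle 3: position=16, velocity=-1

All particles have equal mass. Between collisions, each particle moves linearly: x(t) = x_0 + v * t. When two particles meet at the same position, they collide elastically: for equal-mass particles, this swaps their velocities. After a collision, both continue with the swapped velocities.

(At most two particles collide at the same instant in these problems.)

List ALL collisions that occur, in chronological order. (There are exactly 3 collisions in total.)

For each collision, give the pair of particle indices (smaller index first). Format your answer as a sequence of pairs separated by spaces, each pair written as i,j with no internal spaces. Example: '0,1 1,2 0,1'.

Collision at t=3/4: particles 0 and 1 swap velocities; positions: p0=1 p1=1 p2=12 p3=61/4; velocities now: v0=-4 v1=0 v2=0 v3=-1
Collision at t=4: particles 2 and 3 swap velocities; positions: p0=-12 p1=1 p2=12 p3=12; velocities now: v0=-4 v1=0 v2=-1 v3=0
Collision at t=15: particles 1 and 2 swap velocities; positions: p0=-56 p1=1 p2=1 p3=12; velocities now: v0=-4 v1=-1 v2=0 v3=0

Answer: 0,1 2,3 1,2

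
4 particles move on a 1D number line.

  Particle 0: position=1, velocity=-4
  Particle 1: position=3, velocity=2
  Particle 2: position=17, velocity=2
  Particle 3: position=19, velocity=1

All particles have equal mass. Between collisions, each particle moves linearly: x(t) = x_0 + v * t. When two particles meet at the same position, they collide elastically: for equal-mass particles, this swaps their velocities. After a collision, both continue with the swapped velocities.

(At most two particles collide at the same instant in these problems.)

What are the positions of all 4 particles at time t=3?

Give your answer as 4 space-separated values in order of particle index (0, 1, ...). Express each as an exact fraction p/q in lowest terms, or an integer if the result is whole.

Answer: -11 9 22 23

Derivation:
Collision at t=2: particles 2 and 3 swap velocities; positions: p0=-7 p1=7 p2=21 p3=21; velocities now: v0=-4 v1=2 v2=1 v3=2
Advance to t=3 (no further collisions before then); velocities: v0=-4 v1=2 v2=1 v3=2; positions = -11 9 22 23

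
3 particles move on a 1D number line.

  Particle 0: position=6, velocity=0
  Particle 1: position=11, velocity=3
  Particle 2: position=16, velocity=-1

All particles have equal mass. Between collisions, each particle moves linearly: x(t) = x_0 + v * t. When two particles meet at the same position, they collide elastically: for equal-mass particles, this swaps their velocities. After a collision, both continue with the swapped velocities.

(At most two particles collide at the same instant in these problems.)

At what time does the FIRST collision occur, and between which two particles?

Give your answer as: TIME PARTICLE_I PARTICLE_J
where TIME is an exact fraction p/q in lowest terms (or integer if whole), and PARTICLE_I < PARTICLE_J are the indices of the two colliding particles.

Pair (0,1): pos 6,11 vel 0,3 -> not approaching (rel speed -3 <= 0)
Pair (1,2): pos 11,16 vel 3,-1 -> gap=5, closing at 4/unit, collide at t=5/4
Earliest collision: t=5/4 between 1 and 2

Answer: 5/4 1 2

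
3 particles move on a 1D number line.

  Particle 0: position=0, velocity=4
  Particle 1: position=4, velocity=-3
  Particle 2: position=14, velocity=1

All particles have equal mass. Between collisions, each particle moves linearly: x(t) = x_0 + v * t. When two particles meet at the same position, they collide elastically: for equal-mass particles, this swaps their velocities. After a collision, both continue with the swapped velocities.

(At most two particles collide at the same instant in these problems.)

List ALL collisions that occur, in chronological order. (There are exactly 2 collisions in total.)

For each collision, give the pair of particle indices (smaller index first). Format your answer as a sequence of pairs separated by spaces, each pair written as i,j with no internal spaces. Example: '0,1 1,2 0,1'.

Collision at t=4/7: particles 0 and 1 swap velocities; positions: p0=16/7 p1=16/7 p2=102/7; velocities now: v0=-3 v1=4 v2=1
Collision at t=14/3: particles 1 and 2 swap velocities; positions: p0=-10 p1=56/3 p2=56/3; velocities now: v0=-3 v1=1 v2=4

Answer: 0,1 1,2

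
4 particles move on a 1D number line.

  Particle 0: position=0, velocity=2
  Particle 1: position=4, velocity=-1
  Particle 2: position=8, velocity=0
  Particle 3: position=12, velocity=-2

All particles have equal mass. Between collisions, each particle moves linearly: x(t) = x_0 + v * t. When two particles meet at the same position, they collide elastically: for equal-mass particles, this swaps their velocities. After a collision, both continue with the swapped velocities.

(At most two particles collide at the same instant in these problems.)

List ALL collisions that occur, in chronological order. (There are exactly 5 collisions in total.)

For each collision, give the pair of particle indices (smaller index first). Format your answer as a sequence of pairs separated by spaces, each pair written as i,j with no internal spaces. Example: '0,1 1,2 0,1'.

Collision at t=4/3: particles 0 and 1 swap velocities; positions: p0=8/3 p1=8/3 p2=8 p3=28/3; velocities now: v0=-1 v1=2 v2=0 v3=-2
Collision at t=2: particles 2 and 3 swap velocities; positions: p0=2 p1=4 p2=8 p3=8; velocities now: v0=-1 v1=2 v2=-2 v3=0
Collision at t=3: particles 1 and 2 swap velocities; positions: p0=1 p1=6 p2=6 p3=8; velocities now: v0=-1 v1=-2 v2=2 v3=0
Collision at t=4: particles 2 and 3 swap velocities; positions: p0=0 p1=4 p2=8 p3=8; velocities now: v0=-1 v1=-2 v2=0 v3=2
Collision at t=8: particles 0 and 1 swap velocities; positions: p0=-4 p1=-4 p2=8 p3=16; velocities now: v0=-2 v1=-1 v2=0 v3=2

Answer: 0,1 2,3 1,2 2,3 0,1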